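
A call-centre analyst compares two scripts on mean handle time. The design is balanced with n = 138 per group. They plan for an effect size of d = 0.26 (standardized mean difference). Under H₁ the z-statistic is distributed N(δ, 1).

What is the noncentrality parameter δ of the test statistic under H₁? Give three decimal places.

δ = d·√(n/2) = 0.26 × √(138/2) = 2.1597

δ ≈ 2.160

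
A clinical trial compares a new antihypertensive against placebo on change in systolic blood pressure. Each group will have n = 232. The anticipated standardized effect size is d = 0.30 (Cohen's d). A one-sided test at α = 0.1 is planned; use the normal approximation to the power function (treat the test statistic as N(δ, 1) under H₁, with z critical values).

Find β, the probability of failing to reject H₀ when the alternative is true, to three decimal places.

β ≈ 0.026

Noncentrality parameter: δ = d·√(n/2) = 0.30 × √(232/2) = 3.2311
Critical value for a one-sided test at α = 0.1: z_α = 1.282.
Power = Φ(δ − 1.282) = Φ(1.950) = 0.9744.
Type II error: β = 1 − power = 1 − 0.9744 = 0.0256.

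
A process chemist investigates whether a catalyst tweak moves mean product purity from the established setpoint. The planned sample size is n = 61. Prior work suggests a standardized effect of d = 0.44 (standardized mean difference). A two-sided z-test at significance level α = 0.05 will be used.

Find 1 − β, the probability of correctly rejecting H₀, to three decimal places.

Power ≈ 0.930

Noncentrality parameter: δ = d·√n = 0.44 × √61 = 3.4365
Critical value for a two-sided test at α = 0.05: z_{α/2} = 1.960.
Power = Φ(δ − 1.960) + Φ(−δ − 1.960) = Φ(1.477) + Φ(-5.396) = 0.9301 + 0.0000 = 0.9301.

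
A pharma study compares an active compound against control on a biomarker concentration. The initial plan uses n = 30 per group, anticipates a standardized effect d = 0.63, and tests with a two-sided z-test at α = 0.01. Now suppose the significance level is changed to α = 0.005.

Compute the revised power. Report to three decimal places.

Power ≈ 0.357

δ = d·√(n/2) = 0.63 × √(30/2) = 2.4400 (unchanged). New critical value: z_{0.0025} = 2.807.
Revised power = Φ(δ − 2.807) + Φ(−δ − 2.807) = Φ(-0.367) + Φ(-5.247) = 0.3568 + 0.0000 = 0.3568.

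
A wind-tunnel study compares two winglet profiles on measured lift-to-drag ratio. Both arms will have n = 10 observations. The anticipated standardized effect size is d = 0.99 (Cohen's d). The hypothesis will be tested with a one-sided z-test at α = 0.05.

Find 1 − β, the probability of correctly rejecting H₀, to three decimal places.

Power ≈ 0.715

Noncentrality parameter: λ = d·√(n/2) = 0.99 × √(10/2) = 2.2137
One-sided α = 0.05 → critical value z_{0.05} = 1.645.
Power = Φ(λ − 1.645) = Φ(0.569) = 0.7153.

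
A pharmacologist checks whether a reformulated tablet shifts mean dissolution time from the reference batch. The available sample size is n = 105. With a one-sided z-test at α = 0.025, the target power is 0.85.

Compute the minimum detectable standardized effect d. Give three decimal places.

Need Φ(δ − 1.960) = 0.85, so δ = 1.960 + 1.036 = 2.996.
δ = d·√n ⇒ d = δ/√n = 2.996/√105 = 0.2924.

d ≈ 0.292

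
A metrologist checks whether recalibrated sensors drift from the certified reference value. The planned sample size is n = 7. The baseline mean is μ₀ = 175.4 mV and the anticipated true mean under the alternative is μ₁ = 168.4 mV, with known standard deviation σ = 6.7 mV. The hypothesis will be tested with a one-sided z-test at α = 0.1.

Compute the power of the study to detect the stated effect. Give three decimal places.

Power ≈ 0.931

Standardized effect: d = |μ₁ − μ₀| / σ = |168.4 − 175.4| / 6.7 = 1.0448
Noncentrality parameter: δ = d·√n = 1.0448 × √7 = 2.7642
Critical value for a one-sided test at α = 0.1: z_α = 1.282.
Power = Φ(δ − 1.282) = Φ(1.483) = 0.9309.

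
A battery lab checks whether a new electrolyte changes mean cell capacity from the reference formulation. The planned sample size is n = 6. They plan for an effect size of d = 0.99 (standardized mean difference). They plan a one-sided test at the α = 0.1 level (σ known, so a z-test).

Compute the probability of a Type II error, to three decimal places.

β ≈ 0.126

Noncentrality parameter: δ = d·√n = 0.99 × √6 = 2.4250
One-sided α = 0.1 → critical value z_{0.1} = 1.282.
Power = Φ(δ − 1.282) = Φ(1.143) = 0.8736.
Type II error: β = 1 − power = 1 − 0.8736 = 0.1264.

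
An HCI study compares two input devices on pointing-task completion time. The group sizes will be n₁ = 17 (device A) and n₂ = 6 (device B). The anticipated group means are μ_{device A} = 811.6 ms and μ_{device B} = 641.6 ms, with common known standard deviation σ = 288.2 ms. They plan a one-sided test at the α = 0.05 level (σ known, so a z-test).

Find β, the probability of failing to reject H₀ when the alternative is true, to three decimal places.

β ≈ 0.656

Standardized effect: d = |μ_{device A} − μ_{device B}| / σ = |811.6 − 641.6| / 288.2 = 0.5899
Noncentrality parameter: δ = d / √(1/n₁ + 1/n₂) = 0.5899 / √(1/17 + 1/6) = 1.2422
Critical value for a one-sided test at α = 0.05: z_α = 1.645.
Power = Φ(δ − 1.645) = Φ(-0.403) = 0.3436.
Type II error: β = 1 − power = 1 − 0.3436 = 0.6564.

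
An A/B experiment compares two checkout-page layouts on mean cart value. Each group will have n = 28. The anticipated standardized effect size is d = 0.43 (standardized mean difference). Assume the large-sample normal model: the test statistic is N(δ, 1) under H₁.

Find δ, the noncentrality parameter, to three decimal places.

δ ≈ 1.609

The noncentrality parameter scales effect size by the design's sample-size factor: δ = d·√(n/2) = 0.43 × √(28/2) = 1.6089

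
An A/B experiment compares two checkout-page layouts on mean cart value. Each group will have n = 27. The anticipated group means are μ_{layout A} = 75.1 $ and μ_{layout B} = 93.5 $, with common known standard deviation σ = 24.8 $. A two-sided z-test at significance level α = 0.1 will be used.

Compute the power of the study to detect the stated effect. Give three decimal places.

Standardized effect: d = |μ_{layout A} − μ_{layout B}| / σ = |75.1 − 93.5| / 24.8 = 0.7419
Noncentrality parameter: δ = d·√(n/2) = 0.7419 × √(27/2) = 2.7260
Critical value for a two-sided test at α = 0.1: z_{α/2} = 1.645.
Power = Φ(δ − 1.645) + Φ(−δ − 1.645) = Φ(1.081) + Φ(-4.371) = 0.8602 + 0.0000 = 0.8602.

Power ≈ 0.860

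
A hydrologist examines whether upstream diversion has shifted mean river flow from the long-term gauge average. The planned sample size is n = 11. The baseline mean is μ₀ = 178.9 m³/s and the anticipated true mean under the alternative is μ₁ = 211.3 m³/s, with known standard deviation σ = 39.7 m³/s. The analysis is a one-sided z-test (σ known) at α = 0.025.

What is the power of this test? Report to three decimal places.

Power ≈ 0.772

Standardized effect: d = |μ₁ − μ₀| / σ = |211.3 − 178.9| / 39.7 = 0.8161
Noncentrality parameter: δ = d·√n = 0.8161 × √11 = 2.7068
Critical value for a one-sided test at α = 0.025: z_α = 1.960.
Power = Φ(δ − 1.960) = Φ(0.747) = 0.7724.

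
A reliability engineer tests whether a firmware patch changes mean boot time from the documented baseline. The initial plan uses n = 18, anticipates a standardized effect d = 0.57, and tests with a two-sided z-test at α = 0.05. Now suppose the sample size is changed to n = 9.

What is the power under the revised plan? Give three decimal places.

With n = 9: δ = d·√n = 0.57 × √9 = 1.7100. Critical value z_{0.025} = 1.960.
Revised power = Φ(δ − 1.960) + Φ(−δ − 1.960) = Φ(-0.250) + Φ(-3.670) = 0.4013 + 0.0001 = 0.4014.

Power ≈ 0.401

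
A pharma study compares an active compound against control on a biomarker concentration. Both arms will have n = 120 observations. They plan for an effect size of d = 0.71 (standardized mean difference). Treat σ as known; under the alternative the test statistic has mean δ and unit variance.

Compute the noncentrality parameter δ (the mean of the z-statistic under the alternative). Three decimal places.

The noncentrality parameter scales effect size by the design's sample-size factor: δ = d·√(n/2) = 0.71 × √(120/2) = 5.4996

δ ≈ 5.500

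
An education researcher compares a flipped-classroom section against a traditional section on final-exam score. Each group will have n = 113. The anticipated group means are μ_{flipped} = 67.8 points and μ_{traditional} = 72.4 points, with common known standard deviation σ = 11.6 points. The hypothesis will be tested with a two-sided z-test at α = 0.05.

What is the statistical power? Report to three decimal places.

Standardized effect: d = |μ_{flipped} − μ_{traditional}| / σ = |67.8 − 72.4| / 11.6 = 0.3966
Noncentrality parameter: δ = d·√(n/2) = 0.3966 × √(113/2) = 2.9807
Critical value for a two-sided test at α = 0.05: z_{α/2} = 1.960.
Power = Φ(δ − 1.960) + Φ(−δ − 1.960) = Φ(1.021) + Φ(-4.941) = 0.8463 + 0.0000 = 0.8463.

Power ≈ 0.846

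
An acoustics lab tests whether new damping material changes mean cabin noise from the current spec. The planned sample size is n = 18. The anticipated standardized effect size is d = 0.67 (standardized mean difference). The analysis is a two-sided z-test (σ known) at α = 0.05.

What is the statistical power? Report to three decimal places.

Power ≈ 0.811

Noncentrality parameter: δ = d·√n = 0.67 × √18 = 2.8426
Two-sided α = 0.05 → critical value z_{0.025} = 1.960.
Power = Φ(δ − 1.960) + Φ(−δ − 1.960) = Φ(0.883) + Φ(-4.803) = 0.8113 + 0.0000 = 0.8113.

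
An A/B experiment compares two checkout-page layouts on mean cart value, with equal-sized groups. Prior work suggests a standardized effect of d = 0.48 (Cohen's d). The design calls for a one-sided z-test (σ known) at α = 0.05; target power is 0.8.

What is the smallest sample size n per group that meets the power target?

n = 54 per group

Set Φ(δ − 1.645) = 0.8; then δ − 1.645 = Φ⁻¹(0.8) = 0.842, giving δ = 2.486.
δ = d·√(n/2) ⇒ n = 2(δ/d)² = 2 × (2.486 / 0.48)² = 53.67.
Round up to the next whole unit.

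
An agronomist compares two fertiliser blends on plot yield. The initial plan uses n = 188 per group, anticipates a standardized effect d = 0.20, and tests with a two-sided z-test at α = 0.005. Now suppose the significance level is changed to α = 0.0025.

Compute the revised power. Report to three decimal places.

Power ≈ 0.139

δ = d·√(n/2) = 0.20 × √(188/2) = 1.9391 (unchanged). New critical value: z_{0.0013} = 3.023.
Revised power = Φ(δ − 3.023) + Φ(−δ − 3.023) = Φ(-1.084) + Φ(-4.962) = 0.1391 + 0.0000 = 0.1391.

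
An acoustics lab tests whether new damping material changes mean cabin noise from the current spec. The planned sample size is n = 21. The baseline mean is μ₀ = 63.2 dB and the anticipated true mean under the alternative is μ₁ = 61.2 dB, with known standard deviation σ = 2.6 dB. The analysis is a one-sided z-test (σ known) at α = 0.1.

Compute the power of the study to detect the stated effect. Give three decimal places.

Standardized effect: d = |μ₁ − μ₀| / σ = |61.2 − 63.2| / 2.6 = 0.7692
Noncentrality parameter: δ = d·√n = 0.7692 × √21 = 3.5251
Critical value for a one-sided test at α = 0.1: z_α = 1.282.
Power = Φ(δ − 1.282) = Φ(2.244) = 0.9876.

Power ≈ 0.988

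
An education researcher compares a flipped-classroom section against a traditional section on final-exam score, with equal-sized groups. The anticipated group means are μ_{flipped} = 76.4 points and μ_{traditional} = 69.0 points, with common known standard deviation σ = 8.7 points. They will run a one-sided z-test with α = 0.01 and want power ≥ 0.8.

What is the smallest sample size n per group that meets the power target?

n = 28 per group

Standardized effect: d = |μ_{flipped} − μ_{traditional}| / σ = |76.4 − 69.0| / 8.7 = 0.8506
For power 0.8 need Φ(δ − z_{0.01}) = 0.8, so δ = z_{0.01} + z_{0.20} = 2.326 + 0.842 = 3.168.
δ = d·√(n/2) ⇒ n = 2(δ/d)² = 2 × (3.168 / 0.8506)² = 27.74.
Round up to the next whole unit.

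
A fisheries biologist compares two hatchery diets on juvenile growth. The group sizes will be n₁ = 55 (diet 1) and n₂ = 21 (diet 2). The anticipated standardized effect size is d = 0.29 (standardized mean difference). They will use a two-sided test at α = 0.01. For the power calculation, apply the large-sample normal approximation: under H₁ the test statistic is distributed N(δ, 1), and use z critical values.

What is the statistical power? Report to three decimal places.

Noncentrality parameter: λ = d / √(1/n₁ + 1/n₂) = 0.29 / √(1/55 + 1/21) = 1.1305
Two-sided α = 0.01 → critical value z_{0.005} = 2.576.
Power = Φ(λ − 2.576) + Φ(−λ − 2.576) = Φ(-1.445) + Φ(-3.706) = 0.0742 + 0.0001 = 0.0743.

Power ≈ 0.074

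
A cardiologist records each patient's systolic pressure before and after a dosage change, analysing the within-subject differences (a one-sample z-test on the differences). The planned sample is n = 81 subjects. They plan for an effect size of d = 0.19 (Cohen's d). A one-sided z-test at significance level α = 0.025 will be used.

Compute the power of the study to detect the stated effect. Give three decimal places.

Noncentrality parameter: δ = d·√n = 0.19 × √81 = 1.7100
One-sided α = 0.025 → critical value z_{0.025} = 1.960.
Power = P(Z > 1.960 − δ) = Φ(-0.250) = 0.4013.

Power ≈ 0.401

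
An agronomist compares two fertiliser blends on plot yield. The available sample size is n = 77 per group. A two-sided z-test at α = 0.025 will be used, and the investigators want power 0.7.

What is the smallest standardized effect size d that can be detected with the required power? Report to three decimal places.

Required noncentrality: δ = z_{0.0125} + z_{0.30} = 2.241 + 0.524 = 2.766.
(The second rejection-region term Φ(−δ − z_{α/2}) is negligible and dropped.)
δ = d·√(n/2) ⇒ d = δ/√(n/2) = 2.766/√(77/2) = 0.4457.

d ≈ 0.446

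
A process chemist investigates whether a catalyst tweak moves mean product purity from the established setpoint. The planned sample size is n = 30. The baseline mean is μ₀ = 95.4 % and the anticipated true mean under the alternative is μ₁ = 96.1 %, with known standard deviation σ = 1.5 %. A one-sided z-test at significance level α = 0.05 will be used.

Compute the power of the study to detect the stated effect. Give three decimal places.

Standardized effect: d = |μ₁ − μ₀| / σ = |96.1 − 95.4| / 1.5 = 0.4667
Noncentrality parameter: δ = d·√n = 0.4667 × √30 = 2.5560
Critical value for a one-sided test at α = 0.05: z_α = 1.645.
Power = P(Z > 1.645 − δ) = Φ(0.911) = 0.8189.

Power ≈ 0.819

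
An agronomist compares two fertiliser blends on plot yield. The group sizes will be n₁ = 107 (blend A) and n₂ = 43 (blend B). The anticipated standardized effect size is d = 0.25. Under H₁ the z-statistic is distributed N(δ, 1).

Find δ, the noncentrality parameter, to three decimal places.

δ ≈ 1.385

The noncentrality parameter scales effect size by the design's sample-size factor: δ = d / √(1/n₁ + 1/n₂) = 0.25 / √(1/107 + 1/43) = 1.3846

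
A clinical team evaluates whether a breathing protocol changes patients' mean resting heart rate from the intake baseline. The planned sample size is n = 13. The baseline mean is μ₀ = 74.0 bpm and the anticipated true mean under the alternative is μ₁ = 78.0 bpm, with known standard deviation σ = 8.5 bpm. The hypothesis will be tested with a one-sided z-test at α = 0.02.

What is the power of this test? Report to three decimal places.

Standardized effect: d = |μ₁ − μ₀| / σ = |78.0 − 74.0| / 8.5 = 0.4706
Noncentrality parameter: δ = d·√n = 0.4706 × √13 = 1.6967
One-sided α = 0.02 → critical value z_{0.02} = 2.054.
Power = Φ(δ − 2.054) = Φ(-0.357) = 0.3605.

Power ≈ 0.361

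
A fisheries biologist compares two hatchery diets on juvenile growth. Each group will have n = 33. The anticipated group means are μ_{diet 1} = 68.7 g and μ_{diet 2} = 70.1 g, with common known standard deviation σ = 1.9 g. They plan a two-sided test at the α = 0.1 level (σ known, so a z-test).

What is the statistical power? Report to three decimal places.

Standardized effect: d = |μ_{diet 1} − μ_{diet 2}| / σ = |68.7 − 70.1| / 1.9 = 0.7368
Noncentrality parameter: δ = d·√(n/2) = 0.7368 × √(33/2) = 2.9931
Critical value for a two-sided test at α = 0.1: z_{α/2} = 1.645.
Power = Φ(δ − 1.645) + Φ(−δ − 1.645) = Φ(1.348) + Φ(-4.638) = 0.9112 + 0.0000 = 0.9112.

Power ≈ 0.911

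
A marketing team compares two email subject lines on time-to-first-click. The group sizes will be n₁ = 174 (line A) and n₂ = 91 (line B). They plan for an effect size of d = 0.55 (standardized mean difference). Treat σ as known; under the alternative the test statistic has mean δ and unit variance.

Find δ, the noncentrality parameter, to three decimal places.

The noncentrality parameter scales effect size by the design's sample-size factor: δ = d / √(1/n₁ + 1/n₂) = 0.55 / √(1/174 + 1/91) = 4.2514

δ ≈ 4.251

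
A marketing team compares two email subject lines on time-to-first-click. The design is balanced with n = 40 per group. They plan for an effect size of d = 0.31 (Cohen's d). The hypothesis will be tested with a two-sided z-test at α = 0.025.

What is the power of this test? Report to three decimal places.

Noncentrality parameter: λ = d·√(n/2) = 0.31 × √(40/2) = 1.3864
Two-sided α = 0.025 → critical value z_{0.0125} = 2.241.
Power = Φ(λ − 2.241) + Φ(−λ − 2.241) = Φ(-0.855) + Φ(-3.628) = 0.1963 + 0.0001 = 0.1964.

Power ≈ 0.196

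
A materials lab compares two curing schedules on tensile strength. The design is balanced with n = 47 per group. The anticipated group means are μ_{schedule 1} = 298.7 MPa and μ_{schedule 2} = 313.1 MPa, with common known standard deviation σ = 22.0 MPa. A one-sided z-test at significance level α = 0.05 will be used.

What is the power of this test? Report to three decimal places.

Standardized effect: d = |μ_{schedule 1} − μ_{schedule 2}| / σ = |298.7 − 313.1| / 22.0 = 0.6545
Noncentrality parameter: δ = d·√(n/2) = 0.6545 × √(47/2) = 3.1730
One-sided α = 0.05 → critical value z_{0.05} = 1.645.
Power = Φ(δ − 1.645) = Φ(1.528) = 0.9368.

Power ≈ 0.937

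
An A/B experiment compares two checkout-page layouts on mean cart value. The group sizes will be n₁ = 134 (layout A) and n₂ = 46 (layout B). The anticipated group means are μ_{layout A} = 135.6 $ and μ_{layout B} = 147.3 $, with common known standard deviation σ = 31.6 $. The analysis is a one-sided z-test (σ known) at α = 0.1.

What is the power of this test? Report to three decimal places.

Standardized effect: d = |μ_{layout A} − μ_{layout B}| / σ = |135.6 − 147.3| / 31.6 = 0.3703
Noncentrality parameter: δ = d / √(1/n₁ + 1/n₂) = 0.3703 / √(1/134 + 1/46) = 2.1667
Critical value for a one-sided test at α = 0.1: z_α = 1.282.
Power = P(Z > 1.282 − δ) = Φ(0.885) = 0.8120.

Power ≈ 0.812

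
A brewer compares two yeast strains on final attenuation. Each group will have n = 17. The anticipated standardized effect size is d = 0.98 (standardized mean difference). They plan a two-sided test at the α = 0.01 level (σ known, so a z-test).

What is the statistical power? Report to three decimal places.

Noncentrality parameter: δ = d·√(n/2) = 0.98 × √(17/2) = 2.8572
Two-sided α = 0.01 → critical value z_{0.005} = 2.576.
Power = Φ(δ − 2.576) + Φ(−δ − 2.576) = Φ(0.281) + Φ(-5.433) = 0.6108 + 0.0000 = 0.6108.

Power ≈ 0.611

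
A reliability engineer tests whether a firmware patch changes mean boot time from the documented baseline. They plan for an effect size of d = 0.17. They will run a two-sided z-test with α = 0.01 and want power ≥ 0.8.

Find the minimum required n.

Set Φ(δ − 2.576) = 0.8; then δ − 2.576 = Φ⁻¹(0.8) = 0.842, giving δ = 3.417.
(The Φ(−δ − z_{α/2}) term is vanishingly small for δ > 0 and is dropped in the standard sample-size formula.)
δ = d·√n ⇒ n = (δ/d)² = (3.417 / 0.17)² = 404.12.
Round up to the next whole unit.

n = 405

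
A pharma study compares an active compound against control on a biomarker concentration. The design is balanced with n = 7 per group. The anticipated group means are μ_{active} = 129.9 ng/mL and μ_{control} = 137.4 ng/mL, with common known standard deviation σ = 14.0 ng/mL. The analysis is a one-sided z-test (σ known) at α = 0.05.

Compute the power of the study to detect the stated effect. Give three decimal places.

Standardized effect: d = |μ_{active} − μ_{control}| / σ = |129.9 − 137.4| / 14.0 = 0.5357
Noncentrality parameter: δ = d·√(n/2) = 0.5357 × √(7/2) = 1.0022
Critical value for a one-sided test at α = 0.05: z_α = 1.645.
Power = P(Z > 1.645 − δ) = Φ(-0.643) = 0.2602.

Power ≈ 0.260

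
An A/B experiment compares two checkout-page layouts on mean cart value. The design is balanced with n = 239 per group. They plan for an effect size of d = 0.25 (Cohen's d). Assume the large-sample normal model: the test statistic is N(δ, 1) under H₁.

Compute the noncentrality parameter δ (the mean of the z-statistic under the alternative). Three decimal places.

δ ≈ 2.733

The noncentrality parameter scales effect size by the design's sample-size factor: δ = d·√(n/2) = 0.25 × √(239/2) = 2.7329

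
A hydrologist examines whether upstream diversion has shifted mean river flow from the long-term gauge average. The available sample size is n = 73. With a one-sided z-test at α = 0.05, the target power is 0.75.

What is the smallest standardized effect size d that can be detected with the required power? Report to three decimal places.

d ≈ 0.271

Need Φ(δ − 1.645) = 0.75, so δ = 1.645 + 0.674 = 2.319.
δ = d·√n ⇒ d = δ/√n = 2.319/√73 = 0.2715.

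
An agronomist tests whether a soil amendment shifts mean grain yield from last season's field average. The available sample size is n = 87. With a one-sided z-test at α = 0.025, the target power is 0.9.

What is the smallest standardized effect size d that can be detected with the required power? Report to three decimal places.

d ≈ 0.348

Required noncentrality: δ = z_{0.025} + z_{0.10} = 1.960 + 1.282 = 3.242.
δ = d·√n ⇒ d = δ/√n = 3.242/√87 = 0.3475.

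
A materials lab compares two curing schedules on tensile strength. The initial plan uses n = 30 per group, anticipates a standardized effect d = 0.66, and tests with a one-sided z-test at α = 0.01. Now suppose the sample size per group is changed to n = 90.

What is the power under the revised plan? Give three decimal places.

With n = 90 per group: δ = d·√(n/2) = 0.66 × √(90/2) = 4.4274. Critical value z_{0.01} = 2.326.
Revised power = P(Z > 2.326 − δ) = Φ(2.101) = 0.9822.

Power ≈ 0.982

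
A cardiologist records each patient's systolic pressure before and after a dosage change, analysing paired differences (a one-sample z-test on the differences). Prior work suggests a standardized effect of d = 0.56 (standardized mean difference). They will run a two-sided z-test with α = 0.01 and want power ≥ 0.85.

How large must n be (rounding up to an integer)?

Set Φ(δ − 2.576) = 0.85; then δ − 2.576 = Φ⁻¹(0.85) = 1.036, giving δ = 3.612.
(The Φ(−δ − z_{α/2}) term is vanishingly small for δ > 0 and is dropped in the standard sample-size formula.)
δ = d·√n ⇒ n = (δ/d)² = (3.612 / 0.56)² = 41.61.
Round up to the next whole unit.

n = 42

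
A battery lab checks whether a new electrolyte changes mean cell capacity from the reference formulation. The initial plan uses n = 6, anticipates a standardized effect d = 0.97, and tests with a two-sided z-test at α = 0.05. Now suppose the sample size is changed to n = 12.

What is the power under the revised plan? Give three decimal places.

Power ≈ 0.919

With n = 12: δ = d·√n = 0.97 × √12 = 3.3602. Critical value z_{0.025} = 1.960.
Revised power = Φ(δ − 1.960) + Φ(−δ − 1.960) = Φ(1.400) + Φ(-5.320) = 0.9193 + 0.0000 = 0.9193.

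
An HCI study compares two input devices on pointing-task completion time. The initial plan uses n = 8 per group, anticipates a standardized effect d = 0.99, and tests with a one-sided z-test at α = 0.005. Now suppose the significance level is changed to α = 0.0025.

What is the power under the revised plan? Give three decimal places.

Power ≈ 0.204

δ = d·√(n/2) = 0.99 × √(8/2) = 1.9800 (unchanged). New critical value: z_{0.0025} = 2.807.
Revised power = P(Z > 2.807 − δ) = Φ(-0.827) = 0.2041.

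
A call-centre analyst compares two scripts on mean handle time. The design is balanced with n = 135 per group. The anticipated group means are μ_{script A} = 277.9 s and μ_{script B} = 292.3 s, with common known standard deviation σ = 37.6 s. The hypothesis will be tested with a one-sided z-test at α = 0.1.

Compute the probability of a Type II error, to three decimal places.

β ≈ 0.031

Standardized effect: d = |μ_{script A} − μ_{script B}| / σ = |277.9 − 292.3| / 37.6 = 0.3830
Noncentrality parameter: λ = d·√(n/2) = 0.3830 × √(135/2) = 3.1465
One-sided α = 0.1 → critical value z_{0.1} = 1.282.
Power = Φ(λ − 1.282) = Φ(1.865) = 0.9689.
Type II error: β = 1 − power = 1 − 0.9689 = 0.0311.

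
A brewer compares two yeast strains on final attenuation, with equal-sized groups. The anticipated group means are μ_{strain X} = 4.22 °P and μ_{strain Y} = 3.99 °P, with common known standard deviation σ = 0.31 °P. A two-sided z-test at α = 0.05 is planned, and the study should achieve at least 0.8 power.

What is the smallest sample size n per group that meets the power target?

n = 29 per group

Standardized effect: d = |μ_{strain X} − μ_{strain Y}| / σ = |4.22 − 3.99| / 0.31 = 0.7419
Set Φ(δ − 1.960) = 0.8; then δ − 1.960 = Φ⁻¹(0.8) = 0.842, giving δ = 2.802.
(For δ > 0 the lower-tail rejection region contributes negligibly to power, so the one-term inversion is standard.)
δ = d·√(n/2) ⇒ n = 2(δ/d)² = 2 × (2.802 / 0.7419)² = 28.52.
Round up to the next whole unit.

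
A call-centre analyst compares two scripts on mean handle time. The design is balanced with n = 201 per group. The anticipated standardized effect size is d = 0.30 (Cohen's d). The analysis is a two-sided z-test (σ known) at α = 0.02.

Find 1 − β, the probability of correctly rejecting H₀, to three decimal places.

Power ≈ 0.752

Noncentrality parameter: δ = d·√(n/2) = 0.30 × √(201/2) = 3.0075
Critical value for a two-sided test at α = 0.02: z_{α/2} = 2.326.
Power = Φ(δ − 2.326) + Φ(−δ − 2.326) = Φ(0.681) + Φ(-5.334) = 0.7521 + 0.0000 = 0.7521.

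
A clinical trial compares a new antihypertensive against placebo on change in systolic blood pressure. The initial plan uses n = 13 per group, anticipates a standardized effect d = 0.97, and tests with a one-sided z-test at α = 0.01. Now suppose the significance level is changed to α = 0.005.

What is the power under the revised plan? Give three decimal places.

Power ≈ 0.459

δ = d·√(n/2) = 0.97 × √(13/2) = 2.4730 (unchanged). New critical value: z_{0.005} = 2.576.
Revised power = P(Z > 2.576 − δ) = Φ(-0.103) = 0.4591.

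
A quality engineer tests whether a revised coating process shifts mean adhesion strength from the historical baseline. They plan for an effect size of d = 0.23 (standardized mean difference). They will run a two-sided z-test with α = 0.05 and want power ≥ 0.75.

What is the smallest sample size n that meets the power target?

Set Φ(δ − 1.960) = 0.75; then δ − 1.960 = Φ⁻¹(0.75) = 0.674, giving δ = 2.634.
(Ignoring the negligible lower-tail rejection probability gives the usual closed-form inversion.)
δ = d·√n ⇒ n = (δ/d)² = (2.634 / 0.23)² = 131.20.
Round up to the next whole unit.

n = 132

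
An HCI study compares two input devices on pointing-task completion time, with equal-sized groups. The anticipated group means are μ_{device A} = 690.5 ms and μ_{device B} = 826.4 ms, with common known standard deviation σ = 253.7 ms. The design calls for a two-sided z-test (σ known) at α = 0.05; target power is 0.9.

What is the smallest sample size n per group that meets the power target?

Standardized effect: d = |μ_{device A} − μ_{device B}| / σ = |690.5 − 826.4| / 253.7 = 0.5357
For power 0.9 need Φ(δ − z_{0.025}) = 0.9, so δ = z_{0.025} + z_{0.10} = 1.960 + 1.282 = 3.242.
(For δ > 0 the lower-tail rejection region contributes negligibly to power, so the one-term inversion is standard.)
δ = d·√(n/2) ⇒ n = 2(δ/d)² = 2 × (3.242 / 0.5357)² = 73.24.
Rounding up, n = 74 per group.

n = 74 per group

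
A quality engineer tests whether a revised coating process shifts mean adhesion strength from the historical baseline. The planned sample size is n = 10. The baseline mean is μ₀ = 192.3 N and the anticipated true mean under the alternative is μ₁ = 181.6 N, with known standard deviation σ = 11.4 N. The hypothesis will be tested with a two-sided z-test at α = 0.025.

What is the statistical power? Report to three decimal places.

Power ≈ 0.766

Standardized effect: d = |μ₁ − μ₀| / σ = |181.6 − 192.3| / 11.4 = 0.9386
Noncentrality parameter: λ = d·√n = 0.9386 × √10 = 2.9681
Two-sided α = 0.025 → critical value z_{0.0125} = 2.241.
Power = Φ(λ − 2.241) + Φ(−λ − 2.241) = Φ(0.727) + Φ(-5.210) = 0.7663 + 0.0000 = 0.7663.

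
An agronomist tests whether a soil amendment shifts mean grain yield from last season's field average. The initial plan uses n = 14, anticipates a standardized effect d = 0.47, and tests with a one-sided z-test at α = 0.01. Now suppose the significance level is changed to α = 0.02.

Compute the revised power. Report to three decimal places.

Power ≈ 0.384

δ = d·√n = 0.47 × √14 = 1.7586 (unchanged). New critical value: z_{0.02} = 2.054.
Revised power = Φ(δ − 2.054) = Φ(-0.295) = 0.3839.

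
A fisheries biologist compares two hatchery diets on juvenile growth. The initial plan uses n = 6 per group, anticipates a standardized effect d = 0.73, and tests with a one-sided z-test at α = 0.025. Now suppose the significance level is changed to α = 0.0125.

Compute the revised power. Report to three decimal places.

Power ≈ 0.164

δ = d·√(n/2) = 0.73 × √(6/2) = 1.2644 (unchanged). New critical value: z_{0.0125} = 2.241.
Revised power = P(Z > 2.241 − δ) = Φ(-0.977) = 0.1643.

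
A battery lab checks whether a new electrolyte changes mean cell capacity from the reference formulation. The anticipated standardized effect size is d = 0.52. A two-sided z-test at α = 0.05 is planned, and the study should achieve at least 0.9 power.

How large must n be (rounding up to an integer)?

For power 0.9 need Φ(δ − z_{0.025}) = 0.9, so δ = z_{0.025} + z_{0.10} = 1.960 + 1.282 = 3.242.
(For δ > 0 the lower-tail rejection region contributes negligibly to power, so the one-term inversion is standard.)
δ = d·√n ⇒ n = (δ/d)² = (3.242 / 0.52)² = 38.86.
Round up to the next whole unit.

n = 39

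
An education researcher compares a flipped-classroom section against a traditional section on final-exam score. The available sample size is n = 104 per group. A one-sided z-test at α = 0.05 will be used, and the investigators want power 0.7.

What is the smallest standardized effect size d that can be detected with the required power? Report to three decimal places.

d ≈ 0.301

Need Φ(δ − 1.645) = 0.7, so δ = 1.645 + 0.524 = 2.169.
δ = d·√(n/2) ⇒ d = δ/√(n/2) = 2.169/√(104/2) = 0.3008.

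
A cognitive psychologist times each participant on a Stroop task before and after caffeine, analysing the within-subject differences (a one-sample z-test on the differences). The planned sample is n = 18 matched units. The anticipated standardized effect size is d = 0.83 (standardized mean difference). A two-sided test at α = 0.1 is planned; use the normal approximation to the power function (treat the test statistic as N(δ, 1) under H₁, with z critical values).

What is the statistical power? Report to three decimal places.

Power ≈ 0.970

Noncentrality parameter: δ = d·√n = 0.83 × √18 = 3.5214
Critical value for a two-sided test at α = 0.1: z_{α/2} = 1.645.
Power = Φ(δ − 1.645) + Φ(−δ − 1.645) = Φ(1.877) + Φ(-5.166) = 0.9697 + 0.0000 = 0.9697.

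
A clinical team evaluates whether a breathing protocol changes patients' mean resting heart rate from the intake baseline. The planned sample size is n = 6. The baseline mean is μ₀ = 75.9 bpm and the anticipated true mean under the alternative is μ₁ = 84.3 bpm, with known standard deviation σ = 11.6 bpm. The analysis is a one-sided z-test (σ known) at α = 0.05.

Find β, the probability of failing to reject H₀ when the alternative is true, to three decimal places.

Standardized effect: d = |μ₁ − μ₀| / σ = |84.3 − 75.9| / 11.6 = 0.7241
Noncentrality parameter: δ = d·√n = 0.7241 × √6 = 1.7738
One-sided α = 0.05 → critical value z_{0.05} = 1.645.
Power = P(Z > 1.645 − δ) = Φ(0.129) = 0.5513.
Type II error: β = 1 − power = 1 − 0.5513 = 0.4487.

β ≈ 0.449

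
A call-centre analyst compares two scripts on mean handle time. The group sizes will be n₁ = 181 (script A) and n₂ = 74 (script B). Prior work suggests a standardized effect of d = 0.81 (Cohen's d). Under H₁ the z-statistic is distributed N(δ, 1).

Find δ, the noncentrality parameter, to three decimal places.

δ ≈ 5.870

The noncentrality parameter scales effect size by the design's sample-size factor: δ = d / √(1/n₁ + 1/n₂) = 0.81 / √(1/181 + 1/74) = 5.8704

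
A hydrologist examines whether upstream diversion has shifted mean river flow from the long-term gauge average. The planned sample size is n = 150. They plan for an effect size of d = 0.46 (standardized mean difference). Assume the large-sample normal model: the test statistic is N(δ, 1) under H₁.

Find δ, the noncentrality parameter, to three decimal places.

δ ≈ 5.634

δ = d·√n = 0.46 × √150 = 5.6338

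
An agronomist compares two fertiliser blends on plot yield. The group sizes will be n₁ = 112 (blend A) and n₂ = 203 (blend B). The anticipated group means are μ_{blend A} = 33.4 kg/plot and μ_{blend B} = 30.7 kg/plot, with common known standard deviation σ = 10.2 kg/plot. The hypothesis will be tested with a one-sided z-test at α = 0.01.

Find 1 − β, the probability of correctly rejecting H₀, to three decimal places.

Power ≈ 0.469

Standardized effect: d = |μ_{blend A} − μ_{blend B}| / σ = |33.4 − 30.7| / 10.2 = 0.2647
Noncentrality parameter: δ = d / √(1/n₁ + 1/n₂) = 0.2647 / √(1/112 + 1/203) = 2.2489
One-sided α = 0.01 → critical value z_{0.01} = 2.326.
Power = P(Z > 2.326 − δ) = Φ(-0.077) = 0.4691.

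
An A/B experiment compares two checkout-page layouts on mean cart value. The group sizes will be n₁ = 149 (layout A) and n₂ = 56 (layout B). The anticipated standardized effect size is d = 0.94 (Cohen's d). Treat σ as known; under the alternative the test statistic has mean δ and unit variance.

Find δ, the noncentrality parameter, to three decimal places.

δ ≈ 5.997

δ = d / √(1/n₁ + 1/n₂) = 0.94 / √(1/149 + 1/56) = 5.9971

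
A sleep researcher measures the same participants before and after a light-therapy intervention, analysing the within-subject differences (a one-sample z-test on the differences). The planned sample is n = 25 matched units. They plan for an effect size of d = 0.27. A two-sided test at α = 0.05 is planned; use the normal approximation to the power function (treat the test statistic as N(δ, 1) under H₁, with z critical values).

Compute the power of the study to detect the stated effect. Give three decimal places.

Power ≈ 0.271

Noncentrality parameter: δ = d·√n = 0.27 × √25 = 1.3500
Two-sided α = 0.05 → critical value z_{0.025} = 1.960.
Power = Φ(δ − 1.960) + Φ(−δ − 1.960) = Φ(-0.610) + Φ(-3.310) = 0.2709 + 0.0005 = 0.2714.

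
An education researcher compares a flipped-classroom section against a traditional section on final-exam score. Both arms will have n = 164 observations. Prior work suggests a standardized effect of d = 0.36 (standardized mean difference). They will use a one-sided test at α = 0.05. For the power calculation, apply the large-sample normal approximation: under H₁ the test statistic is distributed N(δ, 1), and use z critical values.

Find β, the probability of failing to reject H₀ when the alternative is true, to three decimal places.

Noncentrality parameter: δ = d·√(n/2) = 0.36 × √(164/2) = 3.2599
One-sided α = 0.05 → critical value z_{0.05} = 1.645.
Power = P(Z > 1.645 − δ) = Φ(1.615) = 0.9469.
Type II error: β = 1 − power = 1 − 0.9469 = 0.0531.

β ≈ 0.053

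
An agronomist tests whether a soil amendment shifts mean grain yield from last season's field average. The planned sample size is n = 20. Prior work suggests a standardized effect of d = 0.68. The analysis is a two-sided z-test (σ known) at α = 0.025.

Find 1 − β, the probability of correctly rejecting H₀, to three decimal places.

Power ≈ 0.788

Noncentrality parameter: δ = d·√n = 0.68 × √20 = 3.0411
Critical value for a two-sided test at α = 0.025: z_{α/2} = 2.241.
Power = Φ(δ − 2.241) + Φ(−δ − 2.241) = Φ(0.800) + Φ(-5.282) = 0.7880 + 0.0000 = 0.7880.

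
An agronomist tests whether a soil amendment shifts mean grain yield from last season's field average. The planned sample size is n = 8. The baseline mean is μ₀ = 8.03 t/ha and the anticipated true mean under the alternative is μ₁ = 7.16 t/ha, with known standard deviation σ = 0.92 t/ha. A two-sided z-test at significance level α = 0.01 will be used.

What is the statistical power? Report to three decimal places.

Power ≈ 0.539

Standardized effect: d = |μ₁ − μ₀| / σ = |7.16 − 8.03| / 0.92 = 0.9457
Noncentrality parameter: δ = d·√n = 0.9457 × √8 = 2.6747
Two-sided α = 0.01 → critical value z_{0.005} = 2.576.
Power = Φ(δ − 2.576) + Φ(−δ − 2.576) = Φ(0.099) + Φ(-5.251) = 0.5394 + 0.0000 = 0.5394.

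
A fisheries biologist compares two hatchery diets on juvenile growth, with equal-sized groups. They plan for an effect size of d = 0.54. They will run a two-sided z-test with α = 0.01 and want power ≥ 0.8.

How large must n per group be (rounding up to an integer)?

n = 81 per group

Set Φ(δ − 2.576) = 0.8; then δ − 2.576 = Φ⁻¹(0.8) = 0.842, giving δ = 3.417.
(The Φ(−δ − z_{α/2}) term is vanishingly small for δ > 0 and is dropped in the standard sample-size formula.)
δ = d·√(n/2) ⇒ n = 2(δ/d)² = 2 × (3.417 / 0.54)² = 80.10.
Rounding up, n = 81 per group.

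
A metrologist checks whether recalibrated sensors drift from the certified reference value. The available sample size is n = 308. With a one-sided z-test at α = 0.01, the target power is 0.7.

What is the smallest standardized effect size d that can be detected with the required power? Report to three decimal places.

d ≈ 0.162

Need Φ(δ − 2.326) = 0.7, so δ = 2.326 + 0.524 = 2.851.
δ = d·√n ⇒ d = δ/√n = 2.851/√308 = 0.1624.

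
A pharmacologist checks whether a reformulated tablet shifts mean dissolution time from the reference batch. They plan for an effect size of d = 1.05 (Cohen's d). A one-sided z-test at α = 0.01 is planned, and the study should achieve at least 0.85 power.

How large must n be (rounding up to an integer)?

For power 0.85 need Φ(δ − z_{0.01}) = 0.85, so δ = z_{0.01} + z_{0.15} = 2.326 + 1.036 = 3.363.
δ = d·√n ⇒ n = (δ/d)² = (3.363 / 1.05)² = 10.26.
Rounding up, n = 11.

n = 11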